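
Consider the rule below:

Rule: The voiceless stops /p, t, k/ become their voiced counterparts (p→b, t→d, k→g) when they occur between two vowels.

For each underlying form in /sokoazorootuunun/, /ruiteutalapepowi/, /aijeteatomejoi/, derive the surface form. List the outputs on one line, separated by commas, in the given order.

/sokoazorootuunun/: /k/ is a voiceless stop between vowels /o/ and /o/, so it voices to [g]. /t/ is a voiceless stop between vowels /o/ and /u/, so it voices to [d]. → [sogoazorooduunun].
/ruiteutalapepowi/: /t/ is a voiceless stop between vowels /i/ and /e/, so it voices to [d]. /t/ is a voiceless stop between vowels /u/ and /a/, so it voices to [d]. /p/ is a voiceless stop between vowels /a/ and /e/, so it voices to [b]. /p/ is a voiceless stop between vowels /e/ and /o/, so it voices to [b]. → [ruideudalabebowi].
/aijeteatomejoi/: /t/ is a voiceless stop between vowels /e/ and /e/, so it voices to [d]. /t/ is a voiceless stop between vowels /a/ and /o/, so it voices to [d]. → [aijedeadomejoi].

sogoazorooduunun, ruideudalabebowi, aijedeadomejoi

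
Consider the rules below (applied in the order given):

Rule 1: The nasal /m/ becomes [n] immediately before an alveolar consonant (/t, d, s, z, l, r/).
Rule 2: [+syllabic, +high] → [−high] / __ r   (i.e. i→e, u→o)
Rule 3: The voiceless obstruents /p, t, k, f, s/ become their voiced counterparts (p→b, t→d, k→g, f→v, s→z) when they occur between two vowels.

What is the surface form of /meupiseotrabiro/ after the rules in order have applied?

Rule 1 (nasal place assimilation): no segment meets the environment; /meupiseotrabiro/ is unchanged.
Rule 2 (pre-rhotic lowering): /i/ is a high vowel immediately before /r/, so it lowers to [e]. /meupiseotrabiro/ → meupiseotrabero.
Rule 3 (intervocalic voicing): /p/ is a voiceless obstruent between vowels /u/ and /i/, so it voices to [b]. /s/ is a voiceless obstruent between vowels /i/ and /e/, so it voices to [z]. /meupiseotrabero/ → meubizeotrabero.

meubizeotrabero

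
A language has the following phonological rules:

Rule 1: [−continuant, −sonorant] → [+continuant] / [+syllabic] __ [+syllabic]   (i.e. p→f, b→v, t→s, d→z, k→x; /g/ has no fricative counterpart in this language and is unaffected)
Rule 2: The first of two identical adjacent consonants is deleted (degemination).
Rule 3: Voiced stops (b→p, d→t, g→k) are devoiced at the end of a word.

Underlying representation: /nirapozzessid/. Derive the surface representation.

Rule 1 (intervocalic spirantization): /p/ is a stop between vowels /a/ and /o/, so it spirantizes to the fricative [f]. /nirapozzessid/ → nirafozzessid.
Rule 2 (degemination): /zz/ is a geminate; the first /z/ deletes. /ss/ is a geminate; the first /s/ deletes. /nirafozzessid/ → nirafozesid.
Rule 3 (final devoicing): /d/ is a voiced stop in word-final position, so it devoices to [t]. /nirafozesid/ → nirafozesit.

nirafozesit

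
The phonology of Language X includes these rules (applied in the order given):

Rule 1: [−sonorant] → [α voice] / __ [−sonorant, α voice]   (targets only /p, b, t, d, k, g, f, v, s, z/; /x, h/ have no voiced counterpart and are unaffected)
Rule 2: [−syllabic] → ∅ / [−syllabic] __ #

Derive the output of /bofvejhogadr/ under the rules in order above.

bovvejhogad

Rule 1 (regressive voicing assimilation): /f/ precedes the voiced obstruent /v/, so it voices to [v] by assimilation. /bofvejhogadr/ → bovvejhogadr.
Rule 2 (final cluster simplification): /r/ is the second consonant of a word-final cluster /dr/, so it deletes. /bovvejhogadr/ → bovvejhogad.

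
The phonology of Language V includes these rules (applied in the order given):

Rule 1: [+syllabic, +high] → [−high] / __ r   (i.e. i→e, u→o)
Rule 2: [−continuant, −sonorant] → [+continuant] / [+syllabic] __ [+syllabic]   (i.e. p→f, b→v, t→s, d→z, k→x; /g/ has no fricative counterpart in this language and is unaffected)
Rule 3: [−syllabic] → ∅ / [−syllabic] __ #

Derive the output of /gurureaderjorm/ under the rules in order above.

gororeazerjor

Rule 1 (pre-rhotic lowering): /u/ is a high vowel immediately before /r/, so it lowers to [o]. /u/ is a high vowel immediately before /r/, so it lowers to [o]. /gurureaderjorm/ → gororeaderjorm.
Rule 2 (intervocalic spirantization): /d/ is a stop between vowels /a/ and /e/, so it spirantizes to the fricative [z]. /gororeaderjorm/ → gororeazerjorm.
Rule 3 (final cluster simplification): /m/ is the second consonant of a word-final cluster /rm/, so it deletes. /gororeazerjorm/ → gororeazerjor.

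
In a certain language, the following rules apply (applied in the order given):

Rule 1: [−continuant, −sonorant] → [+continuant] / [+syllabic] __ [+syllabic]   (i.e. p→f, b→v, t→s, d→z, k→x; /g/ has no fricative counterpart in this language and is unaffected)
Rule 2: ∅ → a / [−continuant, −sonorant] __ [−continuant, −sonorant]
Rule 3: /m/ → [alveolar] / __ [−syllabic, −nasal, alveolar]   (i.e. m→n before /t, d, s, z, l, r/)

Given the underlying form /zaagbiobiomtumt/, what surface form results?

zaagabioviontunt

Rule 1 (intervocalic spirantization): /b/ is a stop between vowels /o/ and /i/, so it spirantizes to the fricative [v]. /zaagbiobiomtumt/ → zaagbioviomtumt.
Rule 2 (stop-cluster a-epenthesis): /g/ and /b/ form a stop–stop cluster, so [a] is inserted between them. /zaagbioviomtumt/ → zaagabioviomtumt.
Rule 3 (nasal place assimilation): /m/ precedes the alveolar consonant /t/, so it assimilates in place to [n]. /m/ precedes the alveolar consonant /t/, so it assimilates in place to [n]. /zaagabioviomtumt/ → zaagabioviontunt.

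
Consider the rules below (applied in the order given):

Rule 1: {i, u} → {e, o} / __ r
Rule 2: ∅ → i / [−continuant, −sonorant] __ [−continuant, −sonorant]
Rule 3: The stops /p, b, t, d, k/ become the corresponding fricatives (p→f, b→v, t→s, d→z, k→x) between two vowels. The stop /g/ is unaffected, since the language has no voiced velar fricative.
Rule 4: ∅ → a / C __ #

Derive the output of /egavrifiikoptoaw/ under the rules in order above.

egavrifiixofisoawa

Rule 1 (pre-rhotic lowering): no segment meets the environment; /egavrifiikoptoaw/ is unchanged.
Rule 2 (stop-cluster i-epenthesis): /p/ and /t/ form a stop–stop cluster, so [i] is inserted between them. /egavrifiikoptoaw/ → egavrifiikopitoaw.
Rule 3 (intervocalic spirantization): /k/ is a stop between vowels /i/ and /o/, so it spirantizes to the fricative [x]. /p/ is a stop between vowels /o/ and /i/, so it spirantizes to the fricative [f]. /t/ is a stop between vowels /i/ and /o/, so it spirantizes to the fricative [s]. /egavrifiikopitoaw/ → egavrifiixofisoaw.
Rule 4 (final a-epenthesis): the form ends in the consonant /w/, so [a] is inserted word-finally. /egavrifiixofisoaw/ → egavrifiixofisoawa.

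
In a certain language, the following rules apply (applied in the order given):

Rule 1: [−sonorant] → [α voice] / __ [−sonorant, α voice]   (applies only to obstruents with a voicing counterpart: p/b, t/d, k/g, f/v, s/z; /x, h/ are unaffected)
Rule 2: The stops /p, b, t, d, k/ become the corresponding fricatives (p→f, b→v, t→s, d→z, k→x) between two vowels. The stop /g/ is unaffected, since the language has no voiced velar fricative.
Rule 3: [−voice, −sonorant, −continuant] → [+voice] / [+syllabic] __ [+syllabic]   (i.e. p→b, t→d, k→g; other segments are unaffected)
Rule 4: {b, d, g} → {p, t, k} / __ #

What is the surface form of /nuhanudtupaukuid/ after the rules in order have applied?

nuhanuttufauxuit

Rule 1 (regressive voicing assimilation): /d/ precedes the voiceless obstruent /t/, so it devoices to [t] by assimilation. /nuhanudtupaukuid/ → nuhanuttupaukuid.
Rule 2 (intervocalic spirantization): /p/ is a stop between vowels /u/ and /a/, so it spirantizes to the fricative [f]. /k/ is a stop between vowels /u/ and /u/, so it spirantizes to the fricative [x]. /nuhanuttupaukuid/ → nuhanuttufauxuid.
Rule 3 (intervocalic voicing): no segment meets the environment; /nuhanuttufauxuid/ is unchanged.
Rule 4 (final devoicing): /d/ is a voiced stop in word-final position, so it devoices to [t]. /nuhanuttufauxuid/ → nuhanuttufauxuit.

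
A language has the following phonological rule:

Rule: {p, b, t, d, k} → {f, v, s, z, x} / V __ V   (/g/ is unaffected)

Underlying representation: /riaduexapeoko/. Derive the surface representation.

/d/ is a stop between vowels /a/ and /u/, so it spirantizes to the fricative [z].
/p/ is a stop between vowels /a/ and /e/, so it spirantizes to the fricative [f].
/k/ is a stop between vowels /o/ and /o/, so it spirantizes to the fricative [x].
Surface form: [riazuexafeoxo].

riazuexafeoxo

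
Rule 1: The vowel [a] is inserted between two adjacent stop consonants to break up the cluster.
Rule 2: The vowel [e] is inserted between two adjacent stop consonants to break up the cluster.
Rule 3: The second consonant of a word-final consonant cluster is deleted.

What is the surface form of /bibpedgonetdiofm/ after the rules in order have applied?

Rule 1 (stop-cluster a-epenthesis): /b/ and /p/ form a stop–stop cluster, so [a] is inserted between them. /d/ and /g/ form a stop–stop cluster, so [a] is inserted between them. /t/ and /d/ form a stop–stop cluster, so [a] is inserted between them. /bibpedgonetdiofm/ → bibapedagonetadiofm.
Rule 2 (stop-cluster e-epenthesis): no segment meets the environment; /bibapedagonetadiofm/ is unchanged.
Rule 3 (final cluster simplification): /m/ is the second consonant of a word-final cluster /fm/, so it deletes. /bibapedagonetadiofm/ → bibapedagonetadiof.

bibapedagonetadiof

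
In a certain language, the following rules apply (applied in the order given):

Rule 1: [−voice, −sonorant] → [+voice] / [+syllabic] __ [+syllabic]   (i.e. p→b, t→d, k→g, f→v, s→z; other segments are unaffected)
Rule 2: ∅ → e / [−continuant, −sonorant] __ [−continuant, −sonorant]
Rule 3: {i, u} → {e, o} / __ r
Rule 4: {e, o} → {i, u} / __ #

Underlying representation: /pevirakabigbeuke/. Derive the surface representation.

Rule 1 (intervocalic voicing): /k/ is a voiceless obstruent between vowels /a/ and /a/, so it voices to [g]. /k/ is a voiceless obstruent between vowels /u/ and /e/, so it voices to [g]. /pevirakabigbeuke/ → peviragabigbeuge.
Rule 2 (stop-cluster e-epenthesis): /g/ and /b/ form a stop–stop cluster, so [e] is inserted between them. /peviragabigbeuge/ → peviragabigebeuge.
Rule 3 (pre-rhotic lowering): /i/ is a high vowel immediately before /r/, so it lowers to [e]. /peviragabigebeuge/ → peveragabigebeuge.
Rule 4 (final vowel raising): /e/ is a mid vowel in word-final position, so it raises to [i]. /peveragabigebeuge/ → peveragabigebeugi.

peveragabigebeugi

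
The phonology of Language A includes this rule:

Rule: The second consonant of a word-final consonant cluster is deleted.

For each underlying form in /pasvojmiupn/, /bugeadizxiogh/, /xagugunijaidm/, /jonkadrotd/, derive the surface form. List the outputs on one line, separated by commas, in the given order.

/pasvojmiupn/: /n/ is the second consonant of a word-final cluster /pn/, so it deletes. → [pasvojmiup].
/bugeadizxiogh/: /h/ is the second consonant of a word-final cluster /gh/, so it deletes. → [bugeadizxiog].
/xagugunijaidm/: /m/ is the second consonant of a word-final cluster /dm/, so it deletes. → [xagugunijaid].
/jonkadrotd/: /d/ is the second consonant of a word-final cluster /td/, so it deletes. → [jonkadrot].

pasvojmiup, bugeadizxiog, xagugunijaid, jonkadrot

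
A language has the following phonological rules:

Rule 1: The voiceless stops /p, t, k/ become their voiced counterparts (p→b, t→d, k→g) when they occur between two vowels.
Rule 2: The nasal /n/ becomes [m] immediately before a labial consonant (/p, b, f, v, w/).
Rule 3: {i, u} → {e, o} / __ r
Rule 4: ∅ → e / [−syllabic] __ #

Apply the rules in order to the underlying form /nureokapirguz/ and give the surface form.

noreogaberguze

Rule 1 (intervocalic voicing): /k/ is a voiceless stop between vowels /o/ and /a/, so it voices to [g]. /p/ is a voiceless stop between vowels /a/ and /i/, so it voices to [b]. /nureokapirguz/ → nureogabirguz.
Rule 2 (nasal place assimilation): no segment meets the environment; /nureogabirguz/ is unchanged.
Rule 3 (pre-rhotic lowering): /u/ is a high vowel immediately before /r/, so it lowers to [o]. /i/ is a high vowel immediately before /r/, so it lowers to [e]. /nureogabirguz/ → noreogaberguz.
Rule 4 (final e-epenthesis): the form ends in the consonant /z/, so [e] is inserted word-finally. /noreogaberguz/ → noreogaberguze.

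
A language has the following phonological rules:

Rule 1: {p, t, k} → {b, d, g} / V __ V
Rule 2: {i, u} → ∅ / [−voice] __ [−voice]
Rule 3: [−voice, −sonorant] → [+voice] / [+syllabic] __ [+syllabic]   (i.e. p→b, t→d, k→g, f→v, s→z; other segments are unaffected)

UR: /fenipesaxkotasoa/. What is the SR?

Rule 1 (intervocalic voicing): /p/ is a voiceless stop between vowels /i/ and /e/, so it voices to [b]. /t/ is a voiceless stop between vowels /o/ and /a/, so it voices to [d]. /fenipesaxkotasoa/ → fenibesaxkodasoa.
Rule 2 (high vowel syncope): no segment meets the environment; /fenibesaxkodasoa/ is unchanged.
Rule 3 (intervocalic voicing): /s/ is a voiceless obstruent between vowels /e/ and /a/, so it voices to [z]. /s/ is a voiceless obstruent between vowels /a/ and /o/, so it voices to [z]. /fenibesaxkodasoa/ → fenibezaxkodazoa.

fenibezaxkodazoa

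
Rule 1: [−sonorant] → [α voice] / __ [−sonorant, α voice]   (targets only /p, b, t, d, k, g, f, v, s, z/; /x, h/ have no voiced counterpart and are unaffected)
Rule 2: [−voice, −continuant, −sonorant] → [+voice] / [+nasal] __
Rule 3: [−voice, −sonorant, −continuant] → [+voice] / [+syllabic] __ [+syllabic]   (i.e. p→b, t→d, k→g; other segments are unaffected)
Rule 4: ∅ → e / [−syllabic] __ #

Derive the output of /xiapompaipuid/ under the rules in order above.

xiabombaibuide

Rule 1 (regressive voicing assimilation): no segment meets the environment; /xiapompaipuid/ is unchanged.
Rule 2 (post-nasal voicing): /p/ is a voiceless stop immediately after the nasal /m/, so it voices to [b]. /xiapompaipuid/ → xiapombaipuid.
Rule 3 (intervocalic voicing): /p/ is a voiceless stop between vowels /a/ and /o/, so it voices to [b]. /p/ is a voiceless stop between vowels /i/ and /u/, so it voices to [b]. /xiapombaipuid/ → xiabombaibuid.
Rule 4 (final e-epenthesis): the form ends in the consonant /d/, so [e] is inserted word-finally. /xiabombaibuid/ → xiabombaibuide.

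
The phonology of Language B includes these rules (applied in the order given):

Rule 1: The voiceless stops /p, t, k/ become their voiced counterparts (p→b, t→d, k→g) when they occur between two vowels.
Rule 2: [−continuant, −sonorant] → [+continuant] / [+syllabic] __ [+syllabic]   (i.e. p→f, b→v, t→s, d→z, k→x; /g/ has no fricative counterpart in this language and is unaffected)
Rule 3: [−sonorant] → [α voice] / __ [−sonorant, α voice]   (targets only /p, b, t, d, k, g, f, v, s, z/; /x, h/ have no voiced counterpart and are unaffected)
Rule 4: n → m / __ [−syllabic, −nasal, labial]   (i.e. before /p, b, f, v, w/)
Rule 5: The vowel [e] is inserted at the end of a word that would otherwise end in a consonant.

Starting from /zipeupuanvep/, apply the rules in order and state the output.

Rule 1 (intervocalic voicing): /p/ is a voiceless stop between vowels /i/ and /e/, so it voices to [b]. /p/ is a voiceless stop between vowels /u/ and /u/, so it voices to [b]. /zipeupuanvep/ → zibeubuanvep.
Rule 2 (intervocalic spirantization): /b/ is a stop between vowels /i/ and /e/, so it spirantizes to the fricative [v]. /b/ is a stop between vowels /u/ and /u/, so it spirantizes to the fricative [v]. /zibeubuanvep/ → ziveuvuanvep.
Rule 3 (regressive voicing assimilation): no segment meets the environment; /ziveuvuanvep/ is unchanged.
Rule 4 (nasal place assimilation): /n/ precedes the labial consonant /v/, so it assimilates in place to [m]. /ziveuvuanvep/ → ziveuvuamvep.
Rule 5 (final e-epenthesis): the form ends in the consonant /p/, so [e] is inserted word-finally. /ziveuvuamvep/ → ziveuvuamvepe.

ziveuvuamvepe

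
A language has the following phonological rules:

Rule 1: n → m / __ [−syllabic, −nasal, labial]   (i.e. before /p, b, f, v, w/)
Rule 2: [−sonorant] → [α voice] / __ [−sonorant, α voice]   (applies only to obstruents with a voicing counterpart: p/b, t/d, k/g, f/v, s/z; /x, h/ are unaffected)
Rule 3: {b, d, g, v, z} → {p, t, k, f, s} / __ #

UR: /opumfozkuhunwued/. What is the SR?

opumfoskuhumwuet

Rule 1 (nasal place assimilation): /n/ precedes the labial consonant /w/, so it assimilates in place to [m]. /opumfozkuhunwued/ → opumfozkuhumwued.
Rule 2 (regressive voicing assimilation): /z/ precedes the voiceless obstruent /k/, so it devoices to [s] by assimilation. /opumfozkuhumwued/ → opumfoskuhumwued.
Rule 3 (final devoicing): /d/ is a voiced obstruent in word-final position, so it devoices to [t]. /opumfoskuhumwued/ → opumfoskuhumwuet.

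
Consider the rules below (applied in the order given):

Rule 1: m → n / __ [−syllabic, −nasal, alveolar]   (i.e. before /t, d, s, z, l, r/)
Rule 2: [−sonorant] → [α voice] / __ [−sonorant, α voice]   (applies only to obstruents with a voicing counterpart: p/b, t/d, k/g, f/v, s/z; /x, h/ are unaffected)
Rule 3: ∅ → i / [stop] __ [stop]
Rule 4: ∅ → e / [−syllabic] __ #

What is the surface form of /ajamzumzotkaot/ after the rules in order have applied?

ajanzunzotikaote

Rule 1 (nasal place assimilation): /m/ precedes the alveolar consonant /z/, so it assimilates in place to [n]. /m/ precedes the alveolar consonant /z/, so it assimilates in place to [n]. /ajamzumzotkaot/ → ajanzunzotkaot.
Rule 2 (regressive voicing assimilation): no segment meets the environment; /ajanzunzotkaot/ is unchanged.
Rule 3 (stop-cluster i-epenthesis): /t/ and /k/ form a stop–stop cluster, so [i] is inserted between them. /ajanzunzotkaot/ → ajanzunzotikaot.
Rule 4 (final e-epenthesis): the form ends in the consonant /t/, so [e] is inserted word-finally. /ajanzunzotikaot/ → ajanzunzotikaote.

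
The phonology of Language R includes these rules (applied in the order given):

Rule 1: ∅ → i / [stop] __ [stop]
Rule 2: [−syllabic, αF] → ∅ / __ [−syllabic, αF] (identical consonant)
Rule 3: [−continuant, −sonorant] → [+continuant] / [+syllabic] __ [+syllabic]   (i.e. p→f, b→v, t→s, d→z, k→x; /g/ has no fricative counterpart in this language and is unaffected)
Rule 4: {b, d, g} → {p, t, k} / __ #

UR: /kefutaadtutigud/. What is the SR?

kefusaazisusigut

Rule 1 (stop-cluster i-epenthesis): /d/ and /t/ form a stop–stop cluster, so [i] is inserted between them. /kefutaadtutigud/ → kefutaaditutigud.
Rule 2 (degemination): no segment meets the environment; /kefutaaditutigud/ is unchanged.
Rule 3 (intervocalic spirantization): /t/ is a stop between vowels /u/ and /a/, so it spirantizes to the fricative [s]. /d/ is a stop between vowels /a/ and /i/, so it spirantizes to the fricative [z]. /t/ is a stop between vowels /i/ and /u/, so it spirantizes to the fricative [s]. /t/ is a stop between vowels /u/ and /i/, so it spirantizes to the fricative [s]. /kefutaaditutigud/ → kefusaazisusigud.
Rule 4 (final devoicing): /d/ is a voiced stop in word-final position, so it devoices to [t]. /kefusaazisusigud/ → kefusaazisusigut.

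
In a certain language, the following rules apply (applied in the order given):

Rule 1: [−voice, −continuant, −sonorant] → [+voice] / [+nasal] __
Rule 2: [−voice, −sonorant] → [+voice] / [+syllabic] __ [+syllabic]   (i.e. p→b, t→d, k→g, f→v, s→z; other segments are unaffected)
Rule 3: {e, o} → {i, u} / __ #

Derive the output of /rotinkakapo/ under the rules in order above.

Rule 1 (post-nasal voicing): /k/ is a voiceless stop immediately after the nasal /n/, so it voices to [g]. /rotinkakapo/ → rotingakapo.
Rule 2 (intervocalic voicing): /t/ is a voiceless obstruent between vowels /o/ and /i/, so it voices to [d]. /k/ is a voiceless obstruent between vowels /a/ and /a/, so it voices to [g]. /p/ is a voiceless obstruent between vowels /a/ and /o/, so it voices to [b]. /rotingakapo/ → rodingagabo.
Rule 3 (final vowel raising): /o/ is a mid vowel in word-final position, so it raises to [u]. /rodingagabo/ → rodingagabu.

rodingagabu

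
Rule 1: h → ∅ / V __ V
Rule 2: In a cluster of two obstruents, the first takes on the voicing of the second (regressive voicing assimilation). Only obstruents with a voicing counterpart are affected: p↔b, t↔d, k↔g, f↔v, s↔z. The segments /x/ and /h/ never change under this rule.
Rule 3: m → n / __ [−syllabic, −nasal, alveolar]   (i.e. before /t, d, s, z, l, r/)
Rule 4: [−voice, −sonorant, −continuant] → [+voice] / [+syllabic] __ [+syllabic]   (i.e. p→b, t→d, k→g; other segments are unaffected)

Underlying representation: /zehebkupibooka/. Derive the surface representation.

zeepkubibooga

Rule 1 (intervocalic h-deletion): /h/ occurs between vowels /e/ and /e/, so it deletes. /zehebkupibooka/ → zeebkupibooka.
Rule 2 (regressive voicing assimilation): /b/ precedes the voiceless obstruent /k/, so it devoices to [p] by assimilation. /zeebkupibooka/ → zeepkupibooka.
Rule 3 (nasal place assimilation): no segment meets the environment; /zeepkupibooka/ is unchanged.
Rule 4 (intervocalic voicing): /p/ is a voiceless stop between vowels /u/ and /i/, so it voices to [b]. /k/ is a voiceless stop between vowels /o/ and /a/, so it voices to [g]. /zeepkupibooka/ → zeepkubibooga.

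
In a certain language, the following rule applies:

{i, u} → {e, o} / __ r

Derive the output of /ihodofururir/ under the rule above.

Scanning /ihodofururir/: /i/ at position 1 is not in the conditioning environment; /u/ is a high vowel immediately before /r/, so it lowers to [o]; /u/ is a high vowel immediately before /r/, so it lowers to [o]; /i/ is a high vowel immediately before /r/, so it lowers to [e].
Result: [ihodofororer].

ihodofororer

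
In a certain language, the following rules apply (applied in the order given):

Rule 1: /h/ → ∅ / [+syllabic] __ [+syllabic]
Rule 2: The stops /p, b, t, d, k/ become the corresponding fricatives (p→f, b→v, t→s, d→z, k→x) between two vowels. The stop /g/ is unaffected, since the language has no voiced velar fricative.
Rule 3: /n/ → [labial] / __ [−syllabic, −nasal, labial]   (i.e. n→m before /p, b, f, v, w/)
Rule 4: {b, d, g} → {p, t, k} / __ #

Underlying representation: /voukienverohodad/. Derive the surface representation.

Rule 1 (intervocalic h-deletion): /h/ occurs between vowels /o/ and /o/, so it deletes. /voukienverohodad/ → voukienveroodad.
Rule 2 (intervocalic spirantization): /k/ is a stop between vowels /u/ and /i/, so it spirantizes to the fricative [x]. /d/ is a stop between vowels /o/ and /a/, so it spirantizes to the fricative [z]. /voukienveroodad/ → vouxienveroozad.
Rule 3 (nasal place assimilation): /n/ precedes the labial consonant /v/, so it assimilates in place to [m]. /vouxienveroozad/ → vouxiemveroozad.
Rule 4 (final devoicing): /d/ is a voiced stop in word-final position, so it devoices to [t]. /vouxiemveroozad/ → vouxiemveroozat.

vouxiemveroozat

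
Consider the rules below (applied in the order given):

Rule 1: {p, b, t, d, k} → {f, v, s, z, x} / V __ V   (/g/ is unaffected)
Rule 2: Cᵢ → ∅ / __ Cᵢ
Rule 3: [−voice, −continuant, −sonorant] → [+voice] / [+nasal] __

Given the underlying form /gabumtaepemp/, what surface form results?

Rule 1 (intervocalic spirantization): /b/ is a stop between vowels /a/ and /u/, so it spirantizes to the fricative [v]. /p/ is a stop between vowels /e/ and /e/, so it spirantizes to the fricative [f]. /gabumtaepemp/ → gavumtaefemp.
Rule 2 (degemination): no segment meets the environment; /gavumtaefemp/ is unchanged.
Rule 3 (post-nasal voicing): /t/ is a voiceless stop immediately after the nasal /m/, so it voices to [d]. /p/ is a voiceless stop immediately after the nasal /m/, so it voices to [b]. /gavumtaefemp/ → gavumdaefemb.

gavumdaefemb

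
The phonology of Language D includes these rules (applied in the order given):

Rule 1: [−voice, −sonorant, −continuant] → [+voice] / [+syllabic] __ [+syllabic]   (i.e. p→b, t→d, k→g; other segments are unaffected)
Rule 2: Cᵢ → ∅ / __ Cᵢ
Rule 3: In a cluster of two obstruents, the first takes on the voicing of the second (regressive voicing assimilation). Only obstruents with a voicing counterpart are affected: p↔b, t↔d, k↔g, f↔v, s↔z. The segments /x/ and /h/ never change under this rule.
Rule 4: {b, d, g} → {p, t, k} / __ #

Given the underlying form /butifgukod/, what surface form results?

Rule 1 (intervocalic voicing): /t/ is a voiceless stop between vowels /u/ and /i/, so it voices to [d]. /k/ is a voiceless stop between vowels /u/ and /o/, so it voices to [g]. /butifgukod/ → budifgugod.
Rule 2 (degemination): no segment meets the environment; /budifgugod/ is unchanged.
Rule 3 (regressive voicing assimilation): /f/ precedes the voiced obstruent /g/, so it voices to [v] by assimilation. /budifgugod/ → budivgugod.
Rule 4 (final devoicing): /d/ is a voiced stop in word-final position, so it devoices to [t]. /budivgugod/ → budivgugot.

budivgugot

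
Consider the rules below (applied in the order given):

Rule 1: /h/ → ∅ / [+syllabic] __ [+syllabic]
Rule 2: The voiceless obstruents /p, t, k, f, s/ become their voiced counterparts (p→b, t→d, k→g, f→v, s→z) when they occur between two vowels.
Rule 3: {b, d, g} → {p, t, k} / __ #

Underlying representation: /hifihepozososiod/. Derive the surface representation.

hiviebozozoziot

Rule 1 (intervocalic h-deletion): /h/ occurs between vowels /i/ and /e/, so it deletes. /hifihepozososiod/ → hifiepozososiod.
Rule 2 (intervocalic voicing): /f/ is a voiceless obstruent between vowels /i/ and /i/, so it voices to [v]. /p/ is a voiceless obstruent between vowels /e/ and /o/, so it voices to [b]. /s/ is a voiceless obstruent between vowels /o/ and /o/, so it voices to [z]. /s/ is a voiceless obstruent between vowels /o/ and /i/, so it voices to [z]. /hifiepozososiod/ → hiviebozozoziod.
Rule 3 (final devoicing): /d/ is a voiced stop in word-final position, so it devoices to [t]. /hiviebozozoziod/ → hiviebozozoziot.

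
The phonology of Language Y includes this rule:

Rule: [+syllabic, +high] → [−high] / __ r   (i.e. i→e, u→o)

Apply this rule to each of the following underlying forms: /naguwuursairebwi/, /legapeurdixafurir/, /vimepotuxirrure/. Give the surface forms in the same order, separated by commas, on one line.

/naguwuursairebwi/: /u/ is a high vowel immediately before /r/, so it lowers to [o]. /i/ is a high vowel immediately before /r/, so it lowers to [e]. → [naguwuorsaerebwi].
/legapeurdixafurir/: /u/ is a high vowel immediately before /r/, so it lowers to [o]. /u/ is a high vowel immediately before /r/, so it lowers to [o]. /i/ is a high vowel immediately before /r/, so it lowers to [e]. → [legapeordixaforer].
/vimepotuxirrure/: /i/ is a high vowel immediately before /r/, so it lowers to [e]. /u/ is a high vowel immediately before /r/, so it lowers to [o]. → [vimepotuxerrore].

naguwuorsaerebwi, legapeordixaforer, vimepotuxerrore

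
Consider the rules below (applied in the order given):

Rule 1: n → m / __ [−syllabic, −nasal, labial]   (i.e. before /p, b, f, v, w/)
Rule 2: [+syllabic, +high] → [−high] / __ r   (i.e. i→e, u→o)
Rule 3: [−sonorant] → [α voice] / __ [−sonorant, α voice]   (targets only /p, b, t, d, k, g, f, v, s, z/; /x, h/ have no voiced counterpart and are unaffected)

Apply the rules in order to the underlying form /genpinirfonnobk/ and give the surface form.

gempinerfonnopk

Rule 1 (nasal place assimilation): /n/ precedes the labial consonant /p/, so it assimilates in place to [m]. /genpinirfonnobk/ → gempinirfonnobk.
Rule 2 (pre-rhotic lowering): /i/ is a high vowel immediately before /r/, so it lowers to [e]. /gempinirfonnobk/ → gempinerfonnobk.
Rule 3 (regressive voicing assimilation): /b/ precedes the voiceless obstruent /k/, so it devoices to [p] by assimilation. /gempinerfonnobk/ → gempinerfonnopk.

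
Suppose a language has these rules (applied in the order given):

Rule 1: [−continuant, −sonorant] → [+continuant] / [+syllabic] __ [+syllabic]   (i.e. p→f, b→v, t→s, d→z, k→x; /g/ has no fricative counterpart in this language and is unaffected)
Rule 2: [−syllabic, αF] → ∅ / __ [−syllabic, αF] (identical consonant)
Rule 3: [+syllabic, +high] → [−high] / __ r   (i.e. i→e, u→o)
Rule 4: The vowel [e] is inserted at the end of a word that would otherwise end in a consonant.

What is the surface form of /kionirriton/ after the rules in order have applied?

Rule 1 (intervocalic spirantization): /t/ is a stop between vowels /i/ and /o/, so it spirantizes to the fricative [s]. /kionirriton/ → kionirrison.
Rule 2 (degemination): /rr/ is a geminate; the first /r/ deletes. /kionirrison/ → kionirison.
Rule 3 (pre-rhotic lowering): /i/ is a high vowel immediately before /r/, so it lowers to [e]. /kionirison/ → kionerison.
Rule 4 (final e-epenthesis): the form ends in the consonant /n/, so [e] is inserted word-finally. /kionerison/ → kionerisone.

kionerisone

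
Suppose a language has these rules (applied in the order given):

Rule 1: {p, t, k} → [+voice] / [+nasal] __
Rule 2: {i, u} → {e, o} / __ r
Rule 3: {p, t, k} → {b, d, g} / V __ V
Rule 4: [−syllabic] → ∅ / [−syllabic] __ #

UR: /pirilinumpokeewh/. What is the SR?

perilinumbogeew

Rule 1 (post-nasal voicing): /p/ is a voiceless stop immediately after the nasal /m/, so it voices to [b]. /pirilinumpokeewh/ → pirilinumbokeewh.
Rule 2 (pre-rhotic lowering): /i/ is a high vowel immediately before /r/, so it lowers to [e]. /pirilinumbokeewh/ → perilinumbokeewh.
Rule 3 (intervocalic voicing): /k/ is a voiceless stop between vowels /o/ and /e/, so it voices to [g]. /perilinumbokeewh/ → perilinumbogeewh.
Rule 4 (final cluster simplification): /h/ is the second consonant of a word-final cluster /wh/, so it deletes. /perilinumbogeewh/ → perilinumbogeew.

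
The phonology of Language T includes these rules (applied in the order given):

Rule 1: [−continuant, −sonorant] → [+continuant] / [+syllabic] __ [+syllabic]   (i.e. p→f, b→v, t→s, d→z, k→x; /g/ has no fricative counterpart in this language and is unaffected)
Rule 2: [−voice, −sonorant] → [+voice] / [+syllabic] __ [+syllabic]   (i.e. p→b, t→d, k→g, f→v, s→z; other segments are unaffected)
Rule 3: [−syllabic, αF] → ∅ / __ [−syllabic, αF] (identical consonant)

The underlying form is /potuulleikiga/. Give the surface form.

Rule 1 (intervocalic spirantization): /t/ is a stop between vowels /o/ and /u/, so it spirantizes to the fricative [s]. /k/ is a stop between vowels /i/ and /i/, so it spirantizes to the fricative [x]. /potuulleikiga/ → posuulleixiga.
Rule 2 (intervocalic voicing): /s/ is a voiceless obstruent between vowels /o/ and /u/, so it voices to [z]. /posuulleixiga/ → pozuulleixiga.
Rule 3 (degemination): /ll/ is a geminate; the first /l/ deletes. /pozuulleixiga/ → pozuuleixiga.

pozuuleixiga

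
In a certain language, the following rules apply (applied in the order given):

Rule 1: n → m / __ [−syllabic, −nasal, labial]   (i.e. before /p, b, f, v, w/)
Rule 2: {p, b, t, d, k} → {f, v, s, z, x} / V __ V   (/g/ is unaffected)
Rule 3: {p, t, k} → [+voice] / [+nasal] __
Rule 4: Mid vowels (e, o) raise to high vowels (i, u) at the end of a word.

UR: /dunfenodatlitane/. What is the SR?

Rule 1 (nasal place assimilation): /n/ precedes the labial consonant /f/, so it assimilates in place to [m]. /dunfenodatlitane/ → dumfenodatlitane.
Rule 2 (intervocalic spirantization): /d/ is a stop between vowels /o/ and /a/, so it spirantizes to the fricative [z]. /t/ is a stop between vowels /i/ and /a/, so it spirantizes to the fricative [s]. /dumfenodatlitane/ → dumfenozatlisane.
Rule 3 (post-nasal voicing): no segment meets the environment; /dumfenozatlisane/ is unchanged.
Rule 4 (final vowel raising): /e/ is a mid vowel in word-final position, so it raises to [i]. /dumfenozatlisane/ → dumfenozatlisani.

dumfenozatlisani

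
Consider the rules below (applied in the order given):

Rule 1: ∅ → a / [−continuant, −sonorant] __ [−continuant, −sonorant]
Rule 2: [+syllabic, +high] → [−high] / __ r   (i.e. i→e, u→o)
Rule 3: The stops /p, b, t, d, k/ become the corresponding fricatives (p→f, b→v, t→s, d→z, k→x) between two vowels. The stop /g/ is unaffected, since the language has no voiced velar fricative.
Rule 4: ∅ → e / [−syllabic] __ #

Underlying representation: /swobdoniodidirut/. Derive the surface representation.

swovazoniozizerute

Rule 1 (stop-cluster a-epenthesis): /b/ and /d/ form a stop–stop cluster, so [a] is inserted between them. /swobdoniodidirut/ → swobadoniodidirut.
Rule 2 (pre-rhotic lowering): /i/ is a high vowel immediately before /r/, so it lowers to [e]. /swobadoniodidirut/ → swobadoniodiderut.
Rule 3 (intervocalic spirantization): /b/ is a stop between vowels /o/ and /a/, so it spirantizes to the fricative [v]. /d/ is a stop between vowels /a/ and /o/, so it spirantizes to the fricative [z]. /d/ is a stop between vowels /o/ and /i/, so it spirantizes to the fricative [z]. /d/ is a stop between vowels /i/ and /e/, so it spirantizes to the fricative [z]. /swobadoniodiderut/ → swovazoniozizerut.
Rule 4 (final e-epenthesis): the form ends in the consonant /t/, so [e] is inserted word-finally. /swovazoniozizerut/ → swovazoniozizerute.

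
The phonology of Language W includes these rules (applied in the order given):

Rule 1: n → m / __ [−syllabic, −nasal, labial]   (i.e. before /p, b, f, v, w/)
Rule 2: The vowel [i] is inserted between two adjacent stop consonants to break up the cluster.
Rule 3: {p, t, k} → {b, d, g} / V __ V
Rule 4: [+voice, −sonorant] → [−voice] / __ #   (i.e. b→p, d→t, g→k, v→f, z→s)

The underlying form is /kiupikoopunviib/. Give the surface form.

kiubigoobumviip

Rule 1 (nasal place assimilation): /n/ precedes the labial consonant /v/, so it assimilates in place to [m]. /kiupikoopunviib/ → kiupikoopumviib.
Rule 2 (stop-cluster i-epenthesis): no segment meets the environment; /kiupikoopumviib/ is unchanged.
Rule 3 (intervocalic voicing): /p/ is a voiceless stop between vowels /u/ and /i/, so it voices to [b]. /k/ is a voiceless stop between vowels /i/ and /o/, so it voices to [g]. /p/ is a voiceless stop between vowels /o/ and /u/, so it voices to [b]. /kiupikoopumviib/ → kiubigoobumviib.
Rule 4 (final devoicing): /b/ is a voiced obstruent in word-final position, so it devoices to [p]. /kiubigoobumviib/ → kiubigoobumviip.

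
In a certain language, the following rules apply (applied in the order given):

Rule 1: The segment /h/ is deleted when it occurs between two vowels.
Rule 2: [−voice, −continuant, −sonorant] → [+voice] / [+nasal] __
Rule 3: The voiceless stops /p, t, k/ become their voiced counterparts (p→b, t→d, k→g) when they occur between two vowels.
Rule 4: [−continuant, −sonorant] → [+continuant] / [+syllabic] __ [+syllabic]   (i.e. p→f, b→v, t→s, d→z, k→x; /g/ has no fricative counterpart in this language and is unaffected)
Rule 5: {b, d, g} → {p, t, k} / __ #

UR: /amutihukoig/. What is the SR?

Rule 1 (intervocalic h-deletion): /h/ occurs between vowels /i/ and /u/, so it deletes. /amutihukoig/ → amutiukoig.
Rule 2 (post-nasal voicing): no segment meets the environment; /amutiukoig/ is unchanged.
Rule 3 (intervocalic voicing): /t/ is a voiceless stop between vowels /u/ and /i/, so it voices to [d]. /k/ is a voiceless stop between vowels /u/ and /o/, so it voices to [g]. /amutiukoig/ → amudiugoig.
Rule 4 (intervocalic spirantization): /d/ is a stop between vowels /u/ and /i/, so it spirantizes to the fricative [z]. /amudiugoig/ → amuziugoig.
Rule 5 (final devoicing): /g/ is a voiced stop in word-final position, so it devoices to [k]. /amuziugoig/ → amuziugoik.

amuziugoik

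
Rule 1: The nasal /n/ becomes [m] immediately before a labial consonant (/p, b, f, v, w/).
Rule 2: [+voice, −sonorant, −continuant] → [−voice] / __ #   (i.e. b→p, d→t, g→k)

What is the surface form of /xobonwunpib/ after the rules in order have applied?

Rule 1 (nasal place assimilation): /n/ precedes the labial consonant /w/, so it assimilates in place to [m]. /n/ precedes the labial consonant /p/, so it assimilates in place to [m]. /xobonwunpib/ → xobomwumpib.
Rule 2 (final devoicing): /b/ is a voiced stop in word-final position, so it devoices to [p]. /xobomwumpib/ → xobomwumpip.

xobomwumpip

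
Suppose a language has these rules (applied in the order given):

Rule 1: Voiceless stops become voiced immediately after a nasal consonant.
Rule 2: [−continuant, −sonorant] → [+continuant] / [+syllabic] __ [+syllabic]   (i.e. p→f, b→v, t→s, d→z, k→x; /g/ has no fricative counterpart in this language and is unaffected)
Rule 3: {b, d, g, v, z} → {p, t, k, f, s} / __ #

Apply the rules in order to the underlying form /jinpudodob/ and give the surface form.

jinbuzozop

Rule 1 (post-nasal voicing): /p/ is a voiceless stop immediately after the nasal /n/, so it voices to [b]. /jinpudodob/ → jinbudodob.
Rule 2 (intervocalic spirantization): /d/ is a stop between vowels /u/ and /o/, so it spirantizes to the fricative [z]. /d/ is a stop between vowels /o/ and /o/, so it spirantizes to the fricative [z]. /jinbudodob/ → jinbuzozob.
Rule 3 (final devoicing): /b/ is a voiced obstruent in word-final position, so it devoices to [p]. /jinbuzozob/ → jinbuzozop.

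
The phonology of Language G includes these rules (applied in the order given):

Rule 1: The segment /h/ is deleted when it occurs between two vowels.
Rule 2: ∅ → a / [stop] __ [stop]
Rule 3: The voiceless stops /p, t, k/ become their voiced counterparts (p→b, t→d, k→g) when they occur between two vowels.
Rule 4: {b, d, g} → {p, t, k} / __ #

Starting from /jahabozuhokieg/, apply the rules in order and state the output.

Rule 1 (intervocalic h-deletion): /h/ occurs between vowels /a/ and /a/, so it deletes. /h/ occurs between vowels /u/ and /o/, so it deletes. /jahabozuhokieg/ → jaabozuokieg.
Rule 2 (stop-cluster a-epenthesis): no segment meets the environment; /jaabozuokieg/ is unchanged.
Rule 3 (intervocalic voicing): /k/ is a voiceless stop between vowels /o/ and /i/, so it voices to [g]. /jaabozuokieg/ → jaabozuogieg.
Rule 4 (final devoicing): /g/ is a voiced stop in word-final position, so it devoices to [k]. /jaabozuogieg/ → jaabozuogiek.

jaabozuogiek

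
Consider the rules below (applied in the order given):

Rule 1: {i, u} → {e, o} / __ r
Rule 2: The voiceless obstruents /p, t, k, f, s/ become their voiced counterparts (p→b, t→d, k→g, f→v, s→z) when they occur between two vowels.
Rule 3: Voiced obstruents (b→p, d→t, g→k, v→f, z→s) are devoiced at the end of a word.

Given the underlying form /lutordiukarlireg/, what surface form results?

Rule 1 (pre-rhotic lowering): /i/ is a high vowel immediately before /r/, so it lowers to [e]. /lutordiukarlireg/ → lutordiukarlereg.
Rule 2 (intervocalic voicing): /t/ is a voiceless obstruent between vowels /u/ and /o/, so it voices to [d]. /k/ is a voiceless obstruent between vowels /u/ and /a/, so it voices to [g]. /lutordiukarlereg/ → ludordiugarlereg.
Rule 3 (final devoicing): /g/ is a voiced obstruent in word-final position, so it devoices to [k]. /ludordiugarlereg/ → ludordiugarlerek.

ludordiugarlerek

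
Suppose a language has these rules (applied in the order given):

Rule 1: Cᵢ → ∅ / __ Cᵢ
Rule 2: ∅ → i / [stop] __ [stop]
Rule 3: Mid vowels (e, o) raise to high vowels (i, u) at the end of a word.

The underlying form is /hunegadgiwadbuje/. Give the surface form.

hunegadigiwadibuji

Rule 1 (degemination): no segment meets the environment; /hunegadgiwadbuje/ is unchanged.
Rule 2 (stop-cluster i-epenthesis): /d/ and /g/ form a stop–stop cluster, so [i] is inserted between them. /d/ and /b/ form a stop–stop cluster, so [i] is inserted between them. /hunegadgiwadbuje/ → hunegadigiwadibuje.
Rule 3 (final vowel raising): /e/ is a mid vowel in word-final position, so it raises to [i]. /hunegadigiwadibuje/ → hunegadigiwadibuji.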